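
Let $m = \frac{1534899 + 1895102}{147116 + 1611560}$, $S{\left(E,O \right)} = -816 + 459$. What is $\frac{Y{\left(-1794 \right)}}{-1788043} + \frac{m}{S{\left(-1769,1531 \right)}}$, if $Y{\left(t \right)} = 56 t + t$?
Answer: $\frac{148515148843}{2871145849236} \approx 0.051727$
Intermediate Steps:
$S{\left(E,O \right)} = -357$
$Y{\left(t \right)} = 57 t$
$m = \frac{3430001}{1758676} \approx 1.9503$
$\frac{Y{\left(-1794 \right)}}{-1788043} + \frac{m}{S{\left(-1769,1531 \right)}} = \frac{57 \left(-1794\right)}{-1788043} + \frac{3430001}{1758676 \left(-357\right)} = \left(-102258\right) \left(- \frac{1}{1788043}\right) + \frac{3430001}{1758676} \left(- \frac{1}{357}\right) = \frac{4446}{77741} - \frac{3430001}{627847332} = \frac{148515148843}{2871145849236}$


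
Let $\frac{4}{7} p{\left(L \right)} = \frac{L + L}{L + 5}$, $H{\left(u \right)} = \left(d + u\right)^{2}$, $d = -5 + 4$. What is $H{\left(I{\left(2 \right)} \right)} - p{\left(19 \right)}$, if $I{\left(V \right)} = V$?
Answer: $- \frac{85}{48} \approx -1.7708$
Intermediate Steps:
$d = -1$
$H{\left(u \right)} = \left(-1 + u\right)^{2}$
$p{\left(L \right)} = \frac{7 L}{2 \left(5 + L\right)}$ ($p{\left(L \right)} = \frac{7 \frac{L + L}{L + 5}}{4} = \frac{7 \frac{2 L}{5 + L}}{4} = \frac{7 L}{2 \left(5 + L\right)}$)
$H{\left(I{\left(2 \right)} \right)} - p{\left(19 \right)} = \left(-1 + 2\right)^{2} - \frac{7}{2} \cdot 19 \frac{1}{5 + 19} = 1^{2} - \frac{7}{2} \cdot 19 \cdot \frac{1}{24} = 1 - \frac{7}{2} \cdot 19 \cdot \frac{1}{24} = 1 - \frac{133}{48} = - \frac{85}{48}$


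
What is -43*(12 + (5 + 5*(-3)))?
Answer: -86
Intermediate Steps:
-43*(12 + (5 + 5*(-3))) = -43*(12 + (5 - 15)) = -43*(12 - 10) = -43*2 = -86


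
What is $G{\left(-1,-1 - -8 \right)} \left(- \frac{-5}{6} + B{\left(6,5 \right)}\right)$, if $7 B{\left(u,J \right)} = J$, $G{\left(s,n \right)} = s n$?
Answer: $- \frac{65}{6} \approx -10.833$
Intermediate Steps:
$G{\left(s,n \right)} = n s$
$B{\left(u,J \right)} = \frac{J}{7}$
$G{\left(-1,-1 - -8 \right)} \left(- \frac{-5}{6} + B{\left(6,5 \right)}\right) = \left(-1 - -8\right) \left(-1\right) \left(- \frac{-5}{6} + \frac{1}{7} \cdot 5\right) = \left(-1 + 8\right) \left(-1\right) \left(- \frac{-5}{6} + \frac{5}{7}\right) = 7 \left(-1\right) \left(\left(-1\right) \left(- \frac{5}{6}\right) + \frac{5}{7}\right) = - 7 \left(\frac{5}{6} + \frac{5}{7}\right) = \left(-7\right) \frac{65}{42} = - \frac{65}{6}$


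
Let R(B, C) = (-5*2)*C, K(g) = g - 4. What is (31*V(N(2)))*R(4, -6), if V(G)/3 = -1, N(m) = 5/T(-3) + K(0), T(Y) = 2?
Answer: -5580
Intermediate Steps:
K(g) = -4 + g
N(m) = -3/2 (N(m) = 5/2 + (-4 + 0) = 5*(½) - 4 = 5/2 - 4 = -3/2)
V(G) = -3 (V(G) = 3*(-1) = -3)
R(B, C) = -10*C
(31*V(N(2)))*R(4, -6) = (31*(-3))*(-10*(-6)) = -93*60 = -5580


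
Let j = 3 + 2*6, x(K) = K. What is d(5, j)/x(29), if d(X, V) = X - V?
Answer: -10/29 ≈ -0.34483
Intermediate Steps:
j = 15 (j = 3 + 12 = 15)
d(5, j)/x(29) = (5 - 1*15)/29 = (5 - 15)*(1/29) = -10*1/29 = -10/29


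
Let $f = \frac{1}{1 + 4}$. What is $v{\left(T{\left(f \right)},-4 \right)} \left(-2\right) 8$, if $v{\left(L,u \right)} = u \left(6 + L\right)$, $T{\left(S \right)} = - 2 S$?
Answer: $\frac{1792}{5} \approx 358.4$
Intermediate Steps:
$f = \frac{1}{5} \approx 0.2$
$v{\left(T{\left(f \right)},-4 \right)} \left(-2\right) 8 = - 4 \left(6 - \frac{2}{5}\right) \left(-2\right) 8 = \left(-4\right) \frac{28}{5} \left(-2\right) 8 = \left(- \frac{112}{5}\right) \left(-2\right) 8 = \frac{224}{5} \cdot 8 = \frac{1792}{5}$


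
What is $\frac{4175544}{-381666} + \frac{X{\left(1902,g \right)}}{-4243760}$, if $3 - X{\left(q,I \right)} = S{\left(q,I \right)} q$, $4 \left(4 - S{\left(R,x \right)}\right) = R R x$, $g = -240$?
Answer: $\frac{5251654799061739}{53989963472} \approx 97271.0$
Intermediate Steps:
$S{\left(R,x \right)} = 4 - \frac{x R^{2}}{4}$ ($S{\left(R,x \right)} = 4 - \frac{R R x}{4} = 4 - \frac{R^{2} x}{4} = 4 - \frac{x R^{2}}{4}$)
$X{\left(q,I \right)} = 3 - q \left(4 - \frac{I q^{2}}{4}\right)$ ($X{\left(q,I \right)} = 3 - \left(4 - \frac{I q^{2}}{4}\right) q = 3 - q \left(4 - \frac{I q^{2}}{4}\right)$)
$\frac{4175544}{-381666} + \frac{X{\left(1902,g \right)}}{-4243760} = \frac{4175544}{-381666} + \frac{3 + \frac{1}{4} \cdot 1902 \left(-16 - 240 \cdot 1902^{2}\right)}{-4243760} = 4175544 \left(- \frac{1}{381666}\right) + \left(3 + \frac{1}{4} \cdot 1902 \left(-16 - 868224960\right)\right) \left(- \frac{1}{4243760}\right) = - \frac{695924}{63611} + \left(3 + \frac{1}{4} \cdot 1902 \left(-16 - 868224960\right)\right) \left(- \frac{1}{4243760}\right) = - \frac{695924}{63611} + \left(3 + \frac{1}{4} \cdot 1902 \left(-868224976\right)\right) \left(- \frac{1}{4243760}\right) = - \frac{695924}{63611} + \left(3 - 412840976088\right) \left(- \frac{1}{4243760}\right) = - \frac{695924}{63611} - - \frac{82568195217}{848752} = - \frac{695924}{63611} + \frac{82568195217}{848752} = \frac{5251654799061739}{53989963472}$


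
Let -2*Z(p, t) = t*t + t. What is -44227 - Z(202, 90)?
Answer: -40132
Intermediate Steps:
Z(p, t) = -t/2 - t²/2 (Z(p, t) = -(t*t + t)/2 = -(t² + t)/2 = -(t + t²)/2 = -t/2 - t²/2)
-44227 - Z(202, 90) = -44227 - (-1)*90*(1 + 90)/2 = -44227 - (-1)*90*91/2 = -44227 - 1*(-4095) = -44227 + 4095 = -40132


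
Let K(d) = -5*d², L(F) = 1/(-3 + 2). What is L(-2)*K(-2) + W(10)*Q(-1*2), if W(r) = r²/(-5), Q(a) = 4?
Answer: -60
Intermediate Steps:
L(F) = -1 (L(F) = 1/(-1) = -1)
W(r) = -r²/5 (W(r) = r²*(-⅕) = -r²/5)
L(-2)*K(-2) + W(10)*Q(-1*2) = -(-5)*(-2)² - ⅕*10²*4 = -(-5)*4 - ⅕*100*4 = -1*(-20) - 20*4 = 20 - 80 = -60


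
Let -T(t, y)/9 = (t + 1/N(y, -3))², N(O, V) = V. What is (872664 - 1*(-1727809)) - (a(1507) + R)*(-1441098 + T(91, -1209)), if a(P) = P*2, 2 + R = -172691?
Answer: -257074998205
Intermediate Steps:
R = -172693 (R = -2 - 172691 = -172693)
a(P) = 2*P
T(t, y) = -9*(-⅓ + t)² (T(t, y) = -9*(t + 1/(-3))² = -9*(t - ⅓)² = -9*(-⅓ + t)²)
(872664 - 1*(-1727809)) - (a(1507) + R)*(-1441098 + T(91, -1209)) = (872664 - 1*(-1727809)) - (2*1507 - 172693)*(-1441098 - (-1 + 3*91)²) = (872664 + 1727809) - (3014 - 172693)*(-1441098 - (-1 + 273)²) = 2600473 - (-169679)*(-1441098 - 1*272²) = 2600473 - (-169679)*(-1441098 - 1*73984) = 2600473 - (-169679)*(-1441098 - 73984) = 2600473 - (-169679)*(-1515082) = 2600473 - 1*257077598678 = 2600473 - 257077598678 = -257074998205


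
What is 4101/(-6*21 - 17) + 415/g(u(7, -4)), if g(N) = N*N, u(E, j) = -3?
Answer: 22436/1287 ≈ 17.433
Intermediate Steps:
g(N) = N²
4101/(-6*21 - 17) + 415/g(u(7, -4)) = 4101/(-6*21 - 17) + 415/((-3)²) = 4101/(-126 - 17) + 415/9 = 4101/(-143) + 415*(⅑) = 4101*(-1/143) + 415/9 = -4101/143 + 415/9 = 22436/1287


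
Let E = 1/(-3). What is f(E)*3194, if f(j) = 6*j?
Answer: -6388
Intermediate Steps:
E = -⅓ (E = 1*(-⅓) = -⅓ ≈ -0.33333)
f(E)*3194 = (6*(-⅓))*3194 = -2*3194 = -6388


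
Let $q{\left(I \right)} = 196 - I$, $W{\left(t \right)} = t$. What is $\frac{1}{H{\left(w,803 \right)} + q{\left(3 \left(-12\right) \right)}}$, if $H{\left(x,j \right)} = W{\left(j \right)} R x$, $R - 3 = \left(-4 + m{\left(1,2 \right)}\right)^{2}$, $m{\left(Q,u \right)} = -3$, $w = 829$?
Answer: $\frac{1}{34615956} \approx 2.8888 \cdot 10^{-8}$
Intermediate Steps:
$R = 52$ ($R = 3 + \left(-4 - 3\right)^{2} = 3 + \left(-7\right)^{2} = 3 + 49 = 52$)
$H{\left(x,j \right)} = 52 j x$ ($H{\left(x,j \right)} = j 52 x = 52 j x$)
$\frac{1}{H{\left(w,803 \right)} + q{\left(3 \left(-12\right) \right)}} = \frac{1}{52 \cdot 803 \cdot 829 + \left(196 - 3 \left(-12\right)\right)} = \frac{1}{34615724 + \left(196 - -36\right)} = \frac{1}{34615724 + \left(196 + 36\right)} = \frac{1}{34615724 + 232} = \frac{1}{34615956}$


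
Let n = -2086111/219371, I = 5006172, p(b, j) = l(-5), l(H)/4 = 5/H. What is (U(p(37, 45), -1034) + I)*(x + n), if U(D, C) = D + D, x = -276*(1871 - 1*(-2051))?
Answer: -1188788990690738572/219371 ≈ -5.4191e+12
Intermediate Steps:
l(H) = 20/H (l(H) = 4*(5/H) = 20/H)
p(b, j) = -4 (p(b, j) = 20/(-5) = 20*(-1/5) = -4)
x = -1082472 (x = -276*(1871 + 2051) = -276*3922 = -1082472)
U(D, C) = 2*D
n = -2086111/219371 (n = -2086111*1/219371 = -2086111/219371 ≈ -9.5095)
(U(p(37, 45), -1034) + I)*(x + n) = (2*(-4) + 5006172)*(-1082472 - 2086111/219371) = (-8 + 5006172)*(-237465051223/219371) = 5006164*(-237465051223/219371) = -1188788990690738572/219371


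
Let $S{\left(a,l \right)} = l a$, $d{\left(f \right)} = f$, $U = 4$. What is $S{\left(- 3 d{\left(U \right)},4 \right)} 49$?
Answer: $-2352$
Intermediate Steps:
$S{\left(a,l \right)} = a l$
$S{\left(- 3 d{\left(U \right)},4 \right)} 49 = \left(-3\right) 4 \cdot 4 \cdot 49 = \left(-12\right) 4 \cdot 49 = \left(-48\right) 49 = -2352$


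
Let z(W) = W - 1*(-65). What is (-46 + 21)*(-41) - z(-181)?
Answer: 1141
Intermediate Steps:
z(W) = 65 + W (z(W) = W + 65 = 65 + W)
(-46 + 21)*(-41) - z(-181) = (-46 + 21)*(-41) - (65 - 181) = -25*(-41) - 1*(-116) = 1025 + 116 = 1141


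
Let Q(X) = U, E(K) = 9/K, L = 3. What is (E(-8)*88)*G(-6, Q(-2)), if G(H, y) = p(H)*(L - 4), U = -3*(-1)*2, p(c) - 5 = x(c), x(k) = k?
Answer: -99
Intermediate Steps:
p(c) = 5 + c
U = 6 (U = 3*2 = 6)
Q(X) = 6
G(H, y) = -5 - H (G(H, y) = (5 + H)*(3 - 4) = (5 + H)*(-1) = -5 - H)
(E(-8)*88)*G(-6, Q(-2)) = ((9/(-8))*88)*(-5 - 1*(-6)) = ((9*(-⅛))*88)*(-5 + 6) = -9/8*88*1 = -99*1 = -99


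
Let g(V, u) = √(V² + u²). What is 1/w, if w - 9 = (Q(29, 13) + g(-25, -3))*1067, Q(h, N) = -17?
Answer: 9065/196552563 + 1067*√634/393105126 ≈ 0.00011446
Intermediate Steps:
w = -18130 + 1067*√634 (w = 9 + (-17 + √((-25)² + (-3)²))*1067 = 9 + (-17 + √(625 + 9))*1067 = 9 + (-17 + √634)*1067 = 9 + (-18139 + 1067*√634) = -18130 + 1067*√634 ≈ 8736.4)
1/w = 1/(-18130 + 1067*√634)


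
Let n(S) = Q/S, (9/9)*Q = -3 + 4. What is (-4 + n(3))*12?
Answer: -44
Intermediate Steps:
Q = 1 (Q = -3 + 4 = 1)
n(S) = 1/S
(-4 + n(3))*12 = (-4 + 1/3)*12 = (-4 + ⅓)*12 = -11/3*12 = -44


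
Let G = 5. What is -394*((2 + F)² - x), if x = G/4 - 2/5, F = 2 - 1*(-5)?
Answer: -315791/10 ≈ -31579.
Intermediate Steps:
F = 7 (F = 2 + 5 = 7)
x = 17/20 (x = 5/4 - 2/5 = 5*(¼) - 2*⅕ = 5/4 - ⅖ = 17/20 ≈ 0.85000)
-394*((2 + F)² - x) = -394*((2 + 7)² - 1*17/20) = -394*(9² - 17/20) = -394*(81 - 17/20) = -394*1603/20 = -315791/10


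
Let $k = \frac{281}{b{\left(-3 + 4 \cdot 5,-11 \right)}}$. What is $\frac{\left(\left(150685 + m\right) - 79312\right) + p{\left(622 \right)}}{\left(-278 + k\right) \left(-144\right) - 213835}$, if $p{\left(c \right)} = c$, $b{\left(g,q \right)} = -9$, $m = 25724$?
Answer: $- \frac{97719}{169307} \approx -0.57717$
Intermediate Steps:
$k = - \frac{281}{9}$ ($k = \frac{281}{-9} = 281 \left(- \frac{1}{9}\right) = - \frac{281}{9} \approx -31.222$)
$\frac{\left(\left(150685 + m\right) - 79312\right) + p{\left(622 \right)}}{\left(-278 + k\right) \left(-144\right) - 213835} = \frac{\left(\left(150685 + 25724\right) - 79312\right) + 622}{\left(-278 - \frac{281}{9}\right) \left(-144\right) - 213835} = \frac{\left(176409 - 79312\right) + 622}{\left(- \frac{2783}{9}\right) \left(-144\right) - 213835} = \frac{97097 + 622}{44528 - 213835} = \frac{97719}{-169307} = 97719 \left(- \frac{1}{169307}\right) = - \frac{97719}{169307}$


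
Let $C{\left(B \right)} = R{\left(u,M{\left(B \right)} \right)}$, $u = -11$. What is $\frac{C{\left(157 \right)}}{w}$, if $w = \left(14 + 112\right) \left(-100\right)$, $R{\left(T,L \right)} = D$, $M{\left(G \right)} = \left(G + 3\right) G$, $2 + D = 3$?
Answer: $- \frac{1}{12600} \approx -7.9365 \cdot 10^{-5}$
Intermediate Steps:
$D = 1$ ($D = -2 + 3 = 1$)
$M{\left(G \right)} = G \left(3 + G\right)$ ($M{\left(G \right)} = \left(3 + G\right) G = G \left(3 + G\right)$)
$R{\left(T,L \right)} = 1$
$w = -12600$ ($w = 126 \left(-100\right) = -12600$)
$C{\left(B \right)} = 1$
$\frac{C{\left(157 \right)}}{w} = 1 \frac{1}{-12600} = 1 \left(- \frac{1}{12600}\right) = - \frac{1}{12600}$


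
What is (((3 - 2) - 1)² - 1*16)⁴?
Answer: 65536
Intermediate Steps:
(((3 - 2) - 1)² - 1*16)⁴ = ((1 - 1)² - 16)⁴ = (0² - 16)⁴ = (0 - 16)⁴ = (-16)⁴ = 65536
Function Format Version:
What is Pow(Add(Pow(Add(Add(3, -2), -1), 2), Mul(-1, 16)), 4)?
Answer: 65536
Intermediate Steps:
Pow(Add(Pow(Add(Add(3, -2), -1), 2), Mul(-1, 16)), 4) = Pow(Add(Pow(Add(1, -1), 2), -16), 4) = Pow(Add(Pow(0, 2), -16), 4) = Pow(Add(0, -16), 4) = Pow(-16, 4) = 65536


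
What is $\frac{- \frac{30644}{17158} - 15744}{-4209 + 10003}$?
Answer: $- \frac{67541549}{24853363} \approx -2.7176$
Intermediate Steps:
$\frac{- \frac{30644}{17158} - 15744}{-4209 + 10003} = \frac{\left(-30644\right) \frac{1}{17158} - 15744}{5794} = \left(- \frac{15322}{8579} - 15744\right) \frac{1}{5794} = \left(- \frac{135083098}{8579}\right) \frac{1}{5794} = - \frac{67541549}{24853363}$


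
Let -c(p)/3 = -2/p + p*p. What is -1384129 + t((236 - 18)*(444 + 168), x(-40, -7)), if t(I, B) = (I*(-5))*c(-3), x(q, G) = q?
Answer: 17961191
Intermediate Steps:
c(p) = -3*p² + 6/p (c(p) = -3*(-2/p + p*p) = -3*(-2/p + p²) = -3*(p² - 2/p) = -3*p² + 6/p)
t(I, B) = 145*I (t(I, B) = (I*(-5))*(3*(2 - 1*(-3)³)/(-3)) = (-5*I)*(3*(-⅓)*(2 - 1*(-27))) = (-5*I)*(3*(-⅓)*(2 + 27)) = (-5*I)*(3*(-⅓)*29) = -5*I*(-29) = 145*I)
-1384129 + t((236 - 18)*(444 + 168), x(-40, -7)) = -1384129 + 145*((236 - 18)*(444 + 168)) = -1384129 + 145*(218*612) = -1384129 + 145*133416 = -1384129 + 19345320 = 17961191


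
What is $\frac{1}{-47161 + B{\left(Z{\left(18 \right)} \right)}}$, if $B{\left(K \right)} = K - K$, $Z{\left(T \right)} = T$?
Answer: $- \frac{1}{47161} \approx -2.1204 \cdot 10^{-5}$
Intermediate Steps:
$B{\left(K \right)} = 0$
$\frac{1}{-47161 + B{\left(Z{\left(18 \right)} \right)}} = \frac{1}{-47161 + 0} = \frac{1}{-47161} = - \frac{1}{47161}$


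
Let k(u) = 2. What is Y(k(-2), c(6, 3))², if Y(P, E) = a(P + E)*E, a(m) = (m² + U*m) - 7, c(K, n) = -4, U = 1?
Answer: 400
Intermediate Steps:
a(m) = -7 + m + m² (a(m) = (m² + 1*m) - 7 = (m² + m) - 7 = (m + m²) - 7 = -7 + m + m²)
Y(P, E) = E*(-7 + E + P + (E + P)²) (Y(P, E) = (-7 + (P + E) + (P + E)²)*E = (-7 + (E + P) + (E + P)²)*E = (-7 + E + P + (E + P)²)*E = E*(-7 + E + P + (E + P)²))
Y(k(-2), c(6, 3))² = (-4*(-7 - 4 + 2 + (-4 + 2)²))² = (-4*(-7 - 4 + 2 + (-2)²))² = (-4*(-7 - 4 + 2 + 4))² = (-4*(-5))² = 20² = 400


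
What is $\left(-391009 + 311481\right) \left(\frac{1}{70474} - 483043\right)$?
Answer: $\frac{1353644989758084}{35237} \approx 3.8415 \cdot 10^{10}$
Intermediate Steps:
$\left(-391009 + 311481\right) \left(\frac{1}{70474} - 483043\right) = - 79528 \left(\frac{1}{70474} - 483043\right) = \left(-79528\right) \left(- \frac{34041972381}{70474}\right) = \frac{1353644989758084}{35237}$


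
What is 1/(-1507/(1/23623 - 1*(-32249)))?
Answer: -761818128/35599861 ≈ -21.399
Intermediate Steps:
1/(-1507/(1/23623 - 1*(-32249))) = 1/(-1507/(1/23623 + 32249)) = 1/(-1507/761818128/23623) = 1/(-1507*23623/761818128) = 1/(-35599861/761818128) = -761818128/35599861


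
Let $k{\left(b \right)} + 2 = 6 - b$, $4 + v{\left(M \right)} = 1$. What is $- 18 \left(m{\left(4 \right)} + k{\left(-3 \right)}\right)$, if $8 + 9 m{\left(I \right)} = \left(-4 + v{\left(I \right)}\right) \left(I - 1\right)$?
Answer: $-68$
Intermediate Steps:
$v{\left(M \right)} = -3$ ($v{\left(M \right)} = -4 + 1 = -3$)
$k{\left(b \right)} = 4 - b$ ($k{\left(b \right)} = -2 - \left(-6 + b\right) = 4 - b$)
$m{\left(I \right)} = - \frac{1}{9} - \frac{7 I}{9}$ ($m{\left(I \right)} = - \frac{8}{9} + \frac{\left(-4 - 3\right) \left(I - 1\right)}{9} = - \frac{8}{9} + \frac{\left(-7\right) \left(-1 + I\right)}{9} = - \frac{8}{9} + \frac{7 - 7 I}{9} = - \frac{8}{9} - \left(- \frac{7}{9} + \frac{7 I}{9}\right) = - \frac{1}{9} - \frac{7 I}{9}$)
$- 18 \left(m{\left(4 \right)} + k{\left(-3 \right)}\right) = - 18 \left(\left(- \frac{1}{9} - \frac{28}{9}\right) + \left(4 - -3\right)\right) = - 18 \left(\left(- \frac{1}{9} - \frac{28}{9}\right) + \left(4 + 3\right)\right) = - 18 \left(- \frac{29}{9} + 7\right) = \left(-18\right) \frac{34}{9} = -68$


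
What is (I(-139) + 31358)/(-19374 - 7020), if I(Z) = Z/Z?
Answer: -10453/8798 ≈ -1.1881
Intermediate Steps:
I(Z) = 1
(I(-139) + 31358)/(-19374 - 7020) = (1 + 31358)/(-19374 - 7020) = 31359/(-26394) = 31359*(-1/26394) = -10453/8798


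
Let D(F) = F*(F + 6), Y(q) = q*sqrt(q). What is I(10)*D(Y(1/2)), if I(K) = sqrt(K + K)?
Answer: sqrt(10)*(24 + sqrt(2))/8 ≈ 10.046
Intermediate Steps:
Y(q) = q**(3/2)
I(K) = sqrt(2)*sqrt(K) (I(K) = sqrt(2*K) = sqrt(2)*sqrt(K))
D(F) = F*(6 + F)
I(10)*D(Y(1/2)) = (sqrt(2)*sqrt(10))*((1/2)**(3/2)*(6 + (1/2)**(3/2))) = (2*sqrt(5))*((1/2)**(3/2)*(6 + (1/2)**(3/2))) = (2*sqrt(5))*((sqrt(2)/4)*(6 + sqrt(2)/4)) = (2*sqrt(5))*(sqrt(2)*(6 + sqrt(2)/4)/4) = sqrt(10)*(6 + sqrt(2)/4)/2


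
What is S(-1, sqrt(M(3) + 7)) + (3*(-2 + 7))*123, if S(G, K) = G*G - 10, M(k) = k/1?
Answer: 1836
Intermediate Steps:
M(k) = k (M(k) = k*1 = k)
S(G, K) = -10 + G**2 (S(G, K) = G**2 - 10 = -10 + G**2)
S(-1, sqrt(M(3) + 7)) + (3*(-2 + 7))*123 = (-10 + (-1)**2) + (3*(-2 + 7))*123 = (-10 + 1) + (3*5)*123 = -9 + 15*123 = -9 + 1845 = 1836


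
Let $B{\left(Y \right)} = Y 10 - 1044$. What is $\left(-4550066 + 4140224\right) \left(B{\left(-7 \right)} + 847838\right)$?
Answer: $-347023057608$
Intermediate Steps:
$B{\left(Y \right)} = -1044 + 10 Y$ ($B{\left(Y \right)} = 10 Y - 1044 = -1044 + 10 Y$)
$\left(-4550066 + 4140224\right) \left(B{\left(-7 \right)} + 847838\right) = \left(-4550066 + 4140224\right) \left(\left(-1044 + 10 \left(-7\right)\right) + 847838\right) = - 409842 \left(\left(-1044 - 70\right) + 847838\right) = - 409842 \left(-1114 + 847838\right) = \left(-409842\right) 846724 = -347023057608$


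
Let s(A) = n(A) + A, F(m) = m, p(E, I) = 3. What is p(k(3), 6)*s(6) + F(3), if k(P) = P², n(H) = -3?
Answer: 12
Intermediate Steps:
s(A) = -3 + A
p(k(3), 6)*s(6) + F(3) = 3*(-3 + 6) + 3 = 3*3 + 3 = 9 + 3 = 12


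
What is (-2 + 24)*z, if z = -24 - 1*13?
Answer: -814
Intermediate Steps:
z = -37 (z = -24 - 13 = -37)
(-2 + 24)*z = (-2 + 24)*(-37) = 22*(-37) = -814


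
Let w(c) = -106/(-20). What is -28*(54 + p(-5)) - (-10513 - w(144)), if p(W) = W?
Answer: 91463/10 ≈ 9146.3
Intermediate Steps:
w(c) = 53/10 (w(c) = -106*(-1/20) = 53/10)
-28*(54 + p(-5)) - (-10513 - w(144)) = -28*(54 - 5) - (-10513 - 1*53/10) = -28*49 - (-10513 - 53/10) = -1372 - 1*(-105183/10) = -1372 + 105183/10 = 91463/10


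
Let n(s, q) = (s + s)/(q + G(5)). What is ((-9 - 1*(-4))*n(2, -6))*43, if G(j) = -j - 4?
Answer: 172/3 ≈ 57.333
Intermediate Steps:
G(j) = -4 - j
n(s, q) = 2*s/(-9 + q) (n(s, q) = (s + s)/(q + (-4 - 1*5)) = (2*s)/(q + (-4 - 5)) = (2*s)/(q - 9) = (2*s)/(-9 + q) = 2*s/(-9 + q))
((-9 - 1*(-4))*n(2, -6))*43 = ((-9 - 1*(-4))*(2*2/(-9 - 6)))*43 = ((-9 + 4)*(2*2/(-15)))*43 = -10*2*(-1)/15*43 = -5*(-4/15)*43 = (4/3)*43 = 172/3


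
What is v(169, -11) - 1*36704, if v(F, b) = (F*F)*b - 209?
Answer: -351084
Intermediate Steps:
v(F, b) = -209 + b*F**2 (v(F, b) = F**2*b - 209 = b*F**2 - 209 = -209 + b*F**2)
v(169, -11) - 1*36704 = (-209 - 11*169**2) - 1*36704 = (-209 - 11*28561) - 36704 = (-209 - 314171) - 36704 = -314380 - 36704 = -351084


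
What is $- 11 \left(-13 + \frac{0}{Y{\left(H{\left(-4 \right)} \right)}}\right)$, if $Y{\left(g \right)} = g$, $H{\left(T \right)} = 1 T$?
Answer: $143$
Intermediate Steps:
$H{\left(T \right)} = T$
$- 11 \left(-13 + \frac{0}{Y{\left(H{\left(-4 \right)} \right)}}\right) = - 11 \left(-13 + \frac{0}{-4}\right) = - 11 \left(-13 + 0 \left(- \frac{1}{4}\right)\right) = - 11 \left(-13 + 0\right) = \left(-11\right) \left(-13\right) = 143$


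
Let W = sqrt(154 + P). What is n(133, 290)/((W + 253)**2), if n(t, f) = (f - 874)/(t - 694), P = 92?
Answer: 37524920/2280869014809 - 26864*sqrt(246)/207351728619 ≈ 1.4420e-5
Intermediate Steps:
W = sqrt(246) (W = sqrt(154 + 92) = sqrt(246) ≈ 15.684)
n(t, f) = (-874 + f)/(-694 + t)
n(133, 290)/((W + 253)**2) = ((-874 + 290)/(-694 + 133))/((sqrt(246) + 253)**2) = (-584/(-561))/((253 + sqrt(246))**2) = (-1/561*(-584))/(253 + sqrt(246))**2 = 584/(561*(253 + sqrt(246))**2)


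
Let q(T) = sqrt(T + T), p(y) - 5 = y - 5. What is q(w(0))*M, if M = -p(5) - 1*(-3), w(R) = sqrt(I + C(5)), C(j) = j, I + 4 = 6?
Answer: -2*sqrt(2)*7**(1/4) ≈ -4.6007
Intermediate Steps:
I = 2 (I = -4 + 6 = 2)
p(y) = y (p(y) = 5 + (y - 5) = 5 + (-5 + y) = y)
w(R) = sqrt(7) (w(R) = sqrt(2 + 5) = sqrt(7))
q(T) = sqrt(2)*sqrt(T) (q(T) = sqrt(2*T) = sqrt(2)*sqrt(T))
M = -2 (M = -1*5 - 1*(-3) = -5 + 3 = -2)
q(w(0))*M = (sqrt(2)*sqrt(sqrt(7)))*(-2) = (sqrt(2)*7**(1/4))*(-2) = -2*sqrt(2)*7**(1/4)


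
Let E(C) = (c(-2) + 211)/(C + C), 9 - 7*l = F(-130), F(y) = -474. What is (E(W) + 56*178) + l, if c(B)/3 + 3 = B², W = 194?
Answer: 1947285/194 ≈ 10038.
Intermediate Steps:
l = 69 (l = 9/7 - ⅐*(-474) = 9/7 + 474/7 = 69)
c(B) = -9 + 3*B²
E(C) = 107/C (E(C) = ((-9 + 3*(-2)²) + 211)/(C + C) = ((-9 + 3*4) + 211)/((2*C)) = ((-9 + 12) + 211)*(1/(2*C)) = (3 + 211)*(1/(2*C)) = 214*(1/(2*C)) = 107/C)
(E(W) + 56*178) + l = (107/194 + 56*178) + 69 = (107*(1/194) + 9968) + 69 = (107/194 + 9968) + 69 = 1933899/194 + 69 = 1947285/194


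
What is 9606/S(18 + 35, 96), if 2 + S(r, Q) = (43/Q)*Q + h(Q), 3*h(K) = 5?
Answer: 14409/64 ≈ 225.14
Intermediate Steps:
h(K) = 5/3 (h(K) = (⅓)*5 = 5/3)
S(r, Q) = 128/3 (S(r, Q) = -2 + ((43/Q)*Q + 5/3) = -2 + (43 + 5/3) = -2 + 134/3 = 128/3)
9606/S(18 + 35, 96) = 9606/(128/3) = 9606*(3/128) = 14409/64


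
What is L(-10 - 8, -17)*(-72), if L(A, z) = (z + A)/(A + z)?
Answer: -72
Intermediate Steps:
L(A, z) = 1 (L(A, z) = (A + z)/(A + z) = 1)
L(-10 - 8, -17)*(-72) = 1*(-72) = -72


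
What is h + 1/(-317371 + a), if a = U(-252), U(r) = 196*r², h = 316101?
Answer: 3834119578714/12129413 ≈ 3.1610e+5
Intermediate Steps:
a = 12446784 (a = 196*(-252)² = 196*63504 = 12446784)
h + 1/(-317371 + a) = 316101 + 1/(-317371 + 12446784) = 316101 + 1/12129413 = 3834119578714/12129413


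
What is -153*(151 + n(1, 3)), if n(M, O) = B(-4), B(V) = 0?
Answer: -23103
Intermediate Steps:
n(M, O) = 0
-153*(151 + n(1, 3)) = -153*(151 + 0) = -153*151 = -23103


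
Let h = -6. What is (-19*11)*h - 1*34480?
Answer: -33226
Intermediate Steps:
(-19*11)*h - 1*34480 = -19*11*(-6) - 1*34480 = -209*(-6) - 34480 = 1254 - 34480 = -33226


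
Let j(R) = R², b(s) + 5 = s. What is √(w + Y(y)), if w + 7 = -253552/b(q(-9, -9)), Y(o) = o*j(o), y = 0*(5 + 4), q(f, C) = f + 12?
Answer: √126769 ≈ 356.05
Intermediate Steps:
q(f, C) = 12 + f
b(s) = -5 + s
y = 0 (y = 0*9 = 0)
Y(o) = o³ (Y(o) = o*o² = o³)
w = 126769 (w = -7 - 253552/(-5 + (12 - 9)) = -7 - 253552/(-5 + 3) = -7 - 253552/(-2) = -7 - 253552*(-½) = -7 + 126776 = 126769)
√(w + Y(y)) = √(126769 + 0³) = √(126769 + 0) = √126769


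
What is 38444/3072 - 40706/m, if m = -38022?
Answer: 22038425/1622272 ≈ 13.585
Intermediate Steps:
38444/3072 - 40706/m = 38444/3072 - 40706/(-38022) = 38444*(1/3072) - 40706*(-1/38022) = 9611/768 + 20353/19011 = 22038425/1622272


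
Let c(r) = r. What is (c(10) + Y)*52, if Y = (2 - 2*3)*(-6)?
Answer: 1768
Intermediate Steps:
Y = 24 (Y = (2 - 6)*(-6) = -4*(-6) = 24)
(c(10) + Y)*52 = (10 + 24)*52 = 34*52 = 1768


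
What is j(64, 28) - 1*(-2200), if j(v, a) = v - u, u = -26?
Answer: 2290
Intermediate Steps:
j(v, a) = 26 + v (j(v, a) = v - 1*(-26) = v + 26 = 26 + v)
j(64, 28) - 1*(-2200) = (26 + 64) - 1*(-2200) = 90 + 2200 = 2290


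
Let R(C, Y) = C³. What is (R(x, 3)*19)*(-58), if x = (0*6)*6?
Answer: 0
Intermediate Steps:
x = 0 (x = 0*6 = 0)
(R(x, 3)*19)*(-58) = (0³*19)*(-58) = (0*19)*(-58) = 0*(-58) = 0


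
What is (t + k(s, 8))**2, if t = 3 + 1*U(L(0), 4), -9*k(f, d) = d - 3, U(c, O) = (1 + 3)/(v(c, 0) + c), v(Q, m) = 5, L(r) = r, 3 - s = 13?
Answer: 21316/2025 ≈ 10.526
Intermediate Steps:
s = -10 (s = 3 - 1*13 = 3 - 13 = -10)
U(c, O) = 4/(5 + c) (U(c, O) = (1 + 3)/(5 + c) = 4/(5 + c))
k(f, d) = 1/3 - d/9 (k(f, d) = -(d - 3)/9 = -(-3 + d)/9 = 1/3 - d/9)
t = 19/5 (t = 3 + 1*(4/(5 + 0)) = 3 + 1*(4/5) = 3 + 4/5 = 19/5 ≈ 3.8000)
(t + k(s, 8))**2 = (19/5 + (1/3 - 1/9*8))**2 = (19/5 + (1/3 - 8/9))**2 = (19/5 - 5/9)**2 = (146/45)**2 = 21316/2025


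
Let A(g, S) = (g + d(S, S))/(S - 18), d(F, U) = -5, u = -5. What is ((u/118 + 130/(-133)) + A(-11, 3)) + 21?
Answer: 4954639/235410 ≈ 21.047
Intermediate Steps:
A(g, S) = (-5 + g)/(-18 + S) (A(g, S) = (g - 5)/(S - 18) = (-5 + g)/(-18 + S))
((u/118 + 130/(-133)) + A(-11, 3)) + 21 = ((-5/118 + 130/(-133)) + (-5 - 11)/(-18 + 3)) + 21 = ((-5*1/118 + 130*(-1/133)) - 16/(-15)) + 21 = ((-5/118 - 130/133) - 1/15*(-16)) + 21 = (-16005/15694 + 16/15) + 21 = 11029/235410 + 21 = 4954639/235410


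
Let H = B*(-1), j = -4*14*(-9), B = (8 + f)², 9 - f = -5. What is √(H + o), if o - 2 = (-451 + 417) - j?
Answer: 2*I*√255 ≈ 31.937*I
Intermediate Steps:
f = 14 (f = 9 - 1*(-5) = 9 + 5 = 14)
B = 484 (B = (8 + 14)² = 22² = 484)
j = 504 (j = -56*(-9) = 504)
o = -536 (o = 2 + ((-451 + 417) - 1*504) = 2 + (-34 - 504) = 2 - 538 = -536)
H = -484 (H = 484*(-1) = -484)
√(H + o) = √(-484 - 536) = √(-1020) = 2*I*√255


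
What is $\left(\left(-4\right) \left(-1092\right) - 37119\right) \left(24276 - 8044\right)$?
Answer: $-531614232$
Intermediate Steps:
$\left(\left(-4\right) \left(-1092\right) - 37119\right) \left(24276 - 8044\right) = \left(4368 - 37119\right) 16232 = \left(-32751\right) 16232 = -531614232$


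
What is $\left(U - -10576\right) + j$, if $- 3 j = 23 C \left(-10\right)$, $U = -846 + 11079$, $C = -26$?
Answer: $\frac{56447}{3} \approx 18816.0$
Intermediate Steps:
$U = 10233$
$j = - \frac{5980}{3}$ ($j = - \frac{23 \left(-26\right) \left(-10\right)}{3} = - \frac{\left(-598\right) \left(-10\right)}{3} = \left(- \frac{1}{3}\right) 5980 = - \frac{5980}{3} \approx -1993.3$)
$\left(U - -10576\right) + j = \left(10233 - -10576\right) - \frac{5980}{3} = \left(10233 + 10576\right) - \frac{5980}{3} = 20809 - \frac{5980}{3} = \frac{56447}{3}$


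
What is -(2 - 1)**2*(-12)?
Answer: 12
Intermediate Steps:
-(2 - 1)**2*(-12) = -1*1**2*(-12) = -1*1*(-12) = -1*(-12) = 12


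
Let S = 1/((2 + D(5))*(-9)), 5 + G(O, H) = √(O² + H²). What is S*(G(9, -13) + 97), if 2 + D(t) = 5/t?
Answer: -92/9 - 5*√10/9 ≈ -11.979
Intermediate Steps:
D(t) = -2 + 5/t
G(O, H) = -5 + √(H² + O²) (G(O, H) = -5 + √(O² + H²) = -5 + √(H² + O²))
S = -⅑ (S = 1/((2 + (-2 + 5/5))*(-9)) = 1/((2 + (-2 + 5*(⅕)))*(-9)) = 1/((2 + (-2 + 1))*(-9)) = 1/((2 - 1)*(-9)) = 1/(1*(-9)) = 1/(-9) = -⅑ ≈ -0.11111)
S*(G(9, -13) + 97) = -((-5 + √((-13)² + 9²)) + 97)/9 = -((-5 + √(169 + 81)) + 97)/9 = -((-5 + √250) + 97)/9 = -((-5 + 5*√10) + 97)/9 = -(92 + 5*√10)/9 = -92/9 - 5*√10/9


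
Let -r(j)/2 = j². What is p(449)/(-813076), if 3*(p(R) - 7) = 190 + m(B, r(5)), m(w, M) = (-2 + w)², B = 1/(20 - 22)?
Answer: -79/886992 ≈ -8.9065e-5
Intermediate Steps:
r(j) = -2*j²
B = -½ (B = 1/(-2) = -½ ≈ -0.50000)
p(R) = 869/12 (p(R) = 7 + (190 + (-2 - ½)²)/3 = 7 + (190 + (-5/2)²)/3 = 7 + (190 + 25/4)/3 = 7 + (⅓)*(785/4) = 7 + 785/12 = 869/12)
p(449)/(-813076) = (869/12)/(-813076) = (869/12)*(-1/813076) = -79/886992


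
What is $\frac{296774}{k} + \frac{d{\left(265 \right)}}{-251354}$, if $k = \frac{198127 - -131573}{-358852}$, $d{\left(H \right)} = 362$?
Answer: $- \frac{3346085524597499}{10358926725} \approx -3.2301 \cdot 10^{5}$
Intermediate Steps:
$k = - \frac{82425}{89713}$ ($k = \left(198127 + 131573\right) \left(- \frac{1}{358852}\right) = 329700 \left(- \frac{1}{358852}\right) = - \frac{82425}{89713} \approx -0.91876$)
$\frac{296774}{k} + \frac{d{\left(265 \right)}}{-251354} = \frac{296774}{- \frac{82425}{89713}} + \frac{362}{-251354} = 296774 \left(- \frac{89713}{82425}\right) + 362 \left(- \frac{1}{251354}\right) = - \frac{26624485862}{82425} - \frac{181}{125677} = - \frac{3346085524597499}{10358926725}$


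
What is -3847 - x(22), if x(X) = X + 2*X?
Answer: -3913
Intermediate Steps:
x(X) = 3*X
-3847 - x(22) = -3847 - 3*22 = -3847 - 1*66 = -3847 - 66 = -3913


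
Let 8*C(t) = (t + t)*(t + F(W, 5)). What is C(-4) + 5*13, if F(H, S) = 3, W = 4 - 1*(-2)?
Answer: 66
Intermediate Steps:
W = 6 (W = 4 + 2 = 6)
C(t) = t*(3 + t)/4 (C(t) = ((t + t)*(t + 3))/8 = ((2*t)*(3 + t))/8 = (2*t*(3 + t))/8 = t*(3 + t)/4)
C(-4) + 5*13 = (¼)*(-4)*(3 - 4) + 5*13 = (¼)*(-4)*(-1) + 65 = 1 + 65 = 66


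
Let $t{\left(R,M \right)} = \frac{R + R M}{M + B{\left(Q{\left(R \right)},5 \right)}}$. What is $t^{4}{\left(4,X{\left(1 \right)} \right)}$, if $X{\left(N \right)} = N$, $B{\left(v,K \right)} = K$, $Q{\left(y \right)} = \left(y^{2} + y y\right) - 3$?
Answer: $\frac{256}{81} \approx 3.1605$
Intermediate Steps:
$Q{\left(y \right)} = -3 + 2 y^{2}$ ($Q{\left(y \right)} = \left(y^{2} + y^{2}\right) - 3 = 2 y^{2} - 3 = -3 + 2 y^{2}$)
$t{\left(R,M \right)} = \frac{R + M R}{5 + M}$ ($t{\left(R,M \right)} = \frac{R + R M}{M + 5} = \frac{R + M R}{5 + M}$)
$t^{4}{\left(4,X{\left(1 \right)} \right)} = \left(\frac{4 \left(1 + 1\right)}{5 + 1}\right)^{4} = \left(4 \cdot \frac{1}{6} \cdot 2\right)^{4} = \left(\frac{4}{3}\right)^{4} = \frac{256}{81}$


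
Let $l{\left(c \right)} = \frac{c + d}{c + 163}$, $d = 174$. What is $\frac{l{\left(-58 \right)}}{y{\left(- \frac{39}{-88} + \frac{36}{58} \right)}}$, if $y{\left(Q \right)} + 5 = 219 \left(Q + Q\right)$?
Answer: $\frac{148016}{61761525} \approx 0.0023966$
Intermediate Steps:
$l{\left(c \right)} = \frac{174 + c}{163 + c}$ ($l{\left(c \right)} = \frac{c + 174}{c + 163} = \frac{174 + c}{163 + c}$)
$y{\left(Q \right)} = -5 + 438 Q$ ($y{\left(Q \right)} = -5 + 219 \left(Q + Q\right) = -5 + 219 \cdot 2 Q = -5 + 438 Q$)
$\frac{l{\left(-58 \right)}}{y{\left(- \frac{39}{-88} + \frac{36}{58} \right)}} = \frac{\frac{1}{163 - 58} \left(174 - 58\right)}{-5 + 438 \left(- \frac{39}{-88} + \frac{36}{58}\right)} = \frac{\frac{1}{105} \cdot 116}{-5 + 438 \left(\left(-39\right) \left(- \frac{1}{88}\right) + 36 \cdot \frac{1}{58}\right)} = \frac{\frac{1}{105} \cdot 116}{-5 + 438 \left(\frac{39}{88} + \frac{18}{29}\right)} = \frac{116}{105 \left(-5 + 438 \cdot \frac{2715}{2552}\right)} = \frac{116}{105 \left(-5 + \frac{594585}{1276}\right)} = \frac{116}{105 \cdot \frac{588205}{1276}} = \frac{116}{105} \cdot \frac{1276}{588205} = \frac{148016}{61761525}$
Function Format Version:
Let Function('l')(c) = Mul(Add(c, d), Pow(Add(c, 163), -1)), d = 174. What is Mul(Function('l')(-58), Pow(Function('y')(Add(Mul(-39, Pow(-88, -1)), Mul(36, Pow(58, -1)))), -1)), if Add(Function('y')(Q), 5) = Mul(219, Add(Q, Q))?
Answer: Rational(148016, 61761525) ≈ 0.0023966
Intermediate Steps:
Function('l')(c) = Mul(Pow(Add(163, c), -1), Add(174, c)) (Function('l')(c) = Mul(Add(c, 174), Pow(Add(c, 163), -1)) = Mul(Add(174, c), Pow(Add(163, c), -1)) = Mul(Pow(Add(163, c), -1), Add(174, c)))
Function('y')(Q) = Add(-5, Mul(438, Q)) (Function('y')(Q) = Add(-5, Mul(219, Add(Q, Q))) = Add(-5, Mul(219, Mul(2, Q))) = Add(-5, Mul(438, Q)))
Mul(Function('l')(-58), Pow(Function('y')(Add(Mul(-39, Pow(-88, -1)), Mul(36, Pow(58, -1)))), -1)) = Mul(Mul(Pow(Add(163, -58), -1), Add(174, -58)), Pow(Add(-5, Mul(438, Add(Mul(-39, Pow(-88, -1)), Mul(36, Pow(58, -1))))), -1)) = Mul(Mul(Pow(105, -1), 116), Pow(Add(-5, Mul(438, Add(Mul(-39, Rational(-1, 88)), Mul(36, Rational(1, 58))))), -1)) = Mul(Mul(Rational(1, 105), 116), Pow(Add(-5, Mul(438, Add(Rational(39, 88), Rational(18, 29)))), -1)) = Mul(Rational(116, 105), Pow(Add(-5, Mul(438, Rational(2715, 2552))), -1)) = Mul(Rational(116, 105), Pow(Add(-5, Rational(594585, 1276)), -1)) = Mul(Rational(116, 105), Pow(Rational(588205, 1276), -1)) = Mul(Rational(116, 105), Rational(1276, 588205)) = Rational(148016, 61761525)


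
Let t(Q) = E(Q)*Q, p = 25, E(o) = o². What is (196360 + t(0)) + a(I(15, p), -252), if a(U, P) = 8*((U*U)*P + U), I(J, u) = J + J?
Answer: -1617800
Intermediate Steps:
I(J, u) = 2*J
a(U, P) = 8*U + 8*P*U² (a(U, P) = 8*(U²*P + U) = 8*(P*U² + U) = 8*(U + P*U²) = 8*U + 8*P*U²)
t(Q) = Q³ (t(Q) = Q²*Q = Q³)
(196360 + t(0)) + a(I(15, p), -252) = (196360 + 0³) + 8*(2*15)*(1 - 504*15) = (196360 + 0) + 8*30*(1 - 252*30) = 196360 + 8*30*(1 - 7560) = 196360 + 8*30*(-7559) = 196360 - 1814160 = -1617800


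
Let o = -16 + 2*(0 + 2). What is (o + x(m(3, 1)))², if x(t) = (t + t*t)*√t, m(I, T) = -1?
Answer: 144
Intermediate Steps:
x(t) = √t*(t + t²) (x(t) = (t + t²)*√t = √t*(t + t²))
o = -12 (o = -16 + 2*2 = -16 + 4 = -12)
(o + x(m(3, 1)))² = (-12 + (-1)^(3/2)*(1 - 1))² = (-12 - I*0)² = (-12 + 0)² = (-12)² = 144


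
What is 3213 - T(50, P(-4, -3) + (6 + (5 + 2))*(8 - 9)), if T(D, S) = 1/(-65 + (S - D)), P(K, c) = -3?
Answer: 420904/131 ≈ 3213.0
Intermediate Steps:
T(D, S) = 1/(-65 + S - D)
3213 - T(50, P(-4, -3) + (6 + (5 + 2))*(8 - 9)) = 3213 - (-1)/(65 + 50 - (-3 + (6 + (5 + 2))*(8 - 9))) = 3213 - (-1)/(65 + 50 - (-3 + (6 + 7)*(-1))) = 3213 - (-1)/(65 + 50 - (-3 + 13*(-1))) = 3213 - (-1)/(65 + 50 - (-3 - 13)) = 3213 - (-1)/(65 + 50 - 1*(-16)) = 3213 - (-1)/(65 + 50 + 16) = 3213 - (-1)/131 = 3213 - 1*(-1/131) = 3213 + 1/131 = 420904/131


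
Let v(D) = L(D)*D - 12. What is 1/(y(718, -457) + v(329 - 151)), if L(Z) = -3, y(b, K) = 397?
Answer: -1/149 ≈ -0.0067114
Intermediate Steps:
v(D) = -12 - 3*D (v(D) = -3*D - 12 = -12 - 3*D)
1/(y(718, -457) + v(329 - 151)) = 1/(397 + (-12 - 3*(329 - 151))) = 1/(397 + (-12 - 3*178)) = 1/(397 + (-12 - 534)) = 1/(397 - 546) = 1/(-149) = -1/149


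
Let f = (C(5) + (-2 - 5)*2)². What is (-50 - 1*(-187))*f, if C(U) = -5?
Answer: 49457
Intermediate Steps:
f = 361 (f = (-5 + (-2 - 5)*2)² = (-5 - 7*2)² = (-5 - 14)² = (-19)² = 361)
(-50 - 1*(-187))*f = (-50 - 1*(-187))*361 = (-50 + 187)*361 = 137*361 = 49457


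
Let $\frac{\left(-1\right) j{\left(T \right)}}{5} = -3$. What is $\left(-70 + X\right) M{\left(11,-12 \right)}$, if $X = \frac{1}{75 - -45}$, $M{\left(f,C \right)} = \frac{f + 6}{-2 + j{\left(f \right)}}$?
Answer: $- \frac{142783}{1560} \approx -91.528$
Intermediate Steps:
$j{\left(T \right)} = 15$ ($j{\left(T \right)} = \left(-5\right) \left(-3\right) = 15$)
$M{\left(f,C \right)} = \frac{6}{13} + \frac{f}{13}$ ($M{\left(f,C \right)} = \frac{f + 6}{-2 + 15} = \frac{6 + f}{13} = \left(6 + f\right) \frac{1}{13} = \frac{6}{13} + \frac{f}{13}$)
$X = \frac{1}{120}$ ($X = \frac{1}{75 + 45} = \frac{1}{120} \approx 0.0083333$)
$\left(-70 + X\right) M{\left(11,-12 \right)} = \left(-70 + \frac{1}{120}\right) \left(\frac{6}{13} + \frac{1}{13} \cdot 11\right) = - \frac{8399 \left(\frac{6}{13} + \frac{11}{13}\right)}{120} = \left(- \frac{8399}{120}\right) \frac{17}{13} = - \frac{142783}{1560}$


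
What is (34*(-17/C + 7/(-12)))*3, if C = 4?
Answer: -493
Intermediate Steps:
(34*(-17/C + 7/(-12)))*3 = (34*(-17/4 + 7/(-12)))*3 = (34*(-17*¼ + 7*(-1/12)))*3 = (34*(-17/4 - 7/12))*3 = (34*(-29/6))*3 = -493/3*3 = -493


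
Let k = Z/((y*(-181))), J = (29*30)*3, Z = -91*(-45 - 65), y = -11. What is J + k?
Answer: 473320/181 ≈ 2615.0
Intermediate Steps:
Z = 10010 (Z = -91*(-110) = 10010)
J = 2610 (J = 870*3 = 2610)
k = 910/181 (k = 10010/((-11*(-181))) = 10010/1991 = 10010*(1/1991) = 910/181 ≈ 5.0276)
J + k = 2610 + 910/181 = 473320/181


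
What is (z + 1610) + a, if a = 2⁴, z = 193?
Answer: 1819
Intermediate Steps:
a = 16
(z + 1610) + a = (193 + 1610) + 16 = 1803 + 16 = 1819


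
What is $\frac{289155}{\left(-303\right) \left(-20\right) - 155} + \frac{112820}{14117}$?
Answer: $\frac{949640647}{16672177} \approx 56.96$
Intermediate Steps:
$\frac{289155}{\left(-303\right) \left(-20\right) - 155} + \frac{112820}{14117} = \frac{289155}{6060 - 155} + 112820 \cdot \frac{1}{14117} = \frac{289155}{5905} + \frac{112820}{14117} = 289155 \cdot \frac{1}{5905} + \frac{112820}{14117} = \frac{57831}{1181} + \frac{112820}{14117} = \frac{949640647}{16672177}$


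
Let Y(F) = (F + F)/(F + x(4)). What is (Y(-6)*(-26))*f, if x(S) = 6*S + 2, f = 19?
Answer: 1482/5 ≈ 296.40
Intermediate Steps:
x(S) = 2 + 6*S
Y(F) = 2*F/(26 + F) (Y(F) = (F + F)/(F + (2 + 6*4)) = (2*F)/(F + (2 + 24)) = (2*F)/(F + 26) = (2*F)/(26 + F) = 2*F/(26 + F))
(Y(-6)*(-26))*f = ((2*(-6)/(26 - 6))*(-26))*19 = ((2*(-6)/20)*(-26))*19 = ((2*(-6)*(1/20))*(-26))*19 = -⅗*(-26)*19 = (78/5)*19 = 1482/5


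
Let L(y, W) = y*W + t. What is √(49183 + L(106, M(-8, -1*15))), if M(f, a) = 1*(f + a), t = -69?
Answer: 2*√11669 ≈ 216.05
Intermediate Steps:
M(f, a) = a + f (M(f, a) = 1*(a + f) = a + f)
L(y, W) = -69 + W*y (L(y, W) = y*W - 69 = W*y - 69 = -69 + W*y)
√(49183 + L(106, M(-8, -1*15))) = √(49183 + (-69 + (-1*15 - 8)*106)) = √(49183 + (-69 + (-15 - 8)*106)) = √(49183 + (-69 - 23*106)) = √(49183 + (-69 - 2438)) = √(49183 - 2507) = √46676 = 2*√11669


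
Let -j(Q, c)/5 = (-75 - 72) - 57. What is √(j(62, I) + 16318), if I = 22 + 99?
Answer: √17338 ≈ 131.67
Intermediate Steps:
I = 121
j(Q, c) = 1020 (j(Q, c) = -5*((-75 - 72) - 57) = -5*(-147 - 57) = -5*(-204) = 1020)
√(j(62, I) + 16318) = √(1020 + 16318) = √17338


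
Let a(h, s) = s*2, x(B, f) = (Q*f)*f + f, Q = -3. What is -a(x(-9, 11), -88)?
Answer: 176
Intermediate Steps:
x(B, f) = f - 3*f² (x(B, f) = (-3*f)*f + f = -3*f² + f = f - 3*f²)
a(h, s) = 2*s
-a(x(-9, 11), -88) = -2*(-88) = -1*(-176) = 176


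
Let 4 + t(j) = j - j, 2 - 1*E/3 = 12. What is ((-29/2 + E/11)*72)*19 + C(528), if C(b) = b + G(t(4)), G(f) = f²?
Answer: -253252/11 ≈ -23023.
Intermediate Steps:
E = -30 (E = 6 - 3*12 = 6 - 36 = -30)
t(j) = -4 (t(j) = -4 + (j - j) = -4 + 0 = -4)
C(b) = 16 + b (C(b) = b + (-4)² = b + 16 = 16 + b)
((-29/2 + E/11)*72)*19 + C(528) = ((-29/2 - 30/11)*72)*19 + (16 + 528) = ((-29*½ - 30*1/11)*72)*19 + 544 = ((-29/2 - 30/11)*72)*19 + 544 = -379/22*72*19 + 544 = -13644/11*19 + 544 = -259236/11 + 544 = -253252/11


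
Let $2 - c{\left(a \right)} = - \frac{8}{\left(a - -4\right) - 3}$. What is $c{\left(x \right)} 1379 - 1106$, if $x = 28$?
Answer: $\frac{58940}{29} \approx 2032.4$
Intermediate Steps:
$c{\left(a \right)} = 2 + \frac{8}{1 + a}$ ($c{\left(a \right)} = 2 - - \frac{8}{\left(a - -4\right) - 3} = 2 - - \frac{8}{\left(a + 4\right) - 3} = 2 - - \frac{8}{\left(4 + a\right) - 3} = 2 - - \frac{8}{1 + a} = 2 + \frac{8}{1 + a}$)
$c{\left(x \right)} 1379 - 1106 = \frac{2 \left(5 + 28\right)}{1 + 28} \cdot 1379 - 1106 = 2 \cdot \frac{1}{29} \cdot 33 \cdot 1379 - 1106 = \frac{66}{29} \cdot 1379 - 1106 = \frac{91014}{29} - 1106 = \frac{58940}{29}$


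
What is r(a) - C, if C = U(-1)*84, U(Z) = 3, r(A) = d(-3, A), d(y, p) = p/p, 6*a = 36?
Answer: -251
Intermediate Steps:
a = 6 (a = (⅙)*36 = 6)
d(y, p) = 1
r(A) = 1
C = 252 (C = 3*84 = 252)
r(a) - C = 1 - 1*252 = 1 - 252 = -251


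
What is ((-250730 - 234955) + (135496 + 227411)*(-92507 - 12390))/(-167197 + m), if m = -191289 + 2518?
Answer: 264363481/2472 ≈ 1.0694e+5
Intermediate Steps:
m = -188771
((-250730 - 234955) + (135496 + 227411)*(-92507 - 12390))/(-167197 + m) = ((-250730 - 234955) + (135496 + 227411)*(-92507 - 12390))/(-167197 - 188771) = (-485685 + 362907*(-104897))/(-355968) = (-485685 - 38067855579)*(-1/355968) = -38068341264*(-1/355968) = 264363481/2472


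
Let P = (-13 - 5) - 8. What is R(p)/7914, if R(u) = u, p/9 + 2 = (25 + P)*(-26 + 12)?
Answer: 18/1319 ≈ 0.013647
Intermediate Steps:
P = -26 (P = -18 - 8 = -26)
p = 108 (p = -18 + 9*((25 - 26)*(-26 + 12)) = -18 + 9*(-1*(-14)) = -18 + 9*14 = -18 + 126 = 108)
R(p)/7914 = 108/7914 = 108*(1/7914) = 18/1319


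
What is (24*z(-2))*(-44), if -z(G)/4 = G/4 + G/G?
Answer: 2112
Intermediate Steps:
z(G) = -4 - G (z(G) = -4*(G/4 + G/G) = -4*(G*(¼) + 1) = -4*(G/4 + 1) = -4*(1 + G/4) = -4 - G)
(24*z(-2))*(-44) = (24*(-4 - 1*(-2)))*(-44) = (24*(-4 + 2))*(-44) = (24*(-2))*(-44) = -48*(-44) = 2112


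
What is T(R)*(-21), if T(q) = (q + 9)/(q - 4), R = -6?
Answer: 63/10 ≈ 6.3000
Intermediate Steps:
T(q) = (9 + q)/(-4 + q)
T(R)*(-21) = ((9 - 6)/(-4 - 6))*(-21) = (3/(-10))*(-21) = -⅒*3*(-21) = -3/10*(-21) = 63/10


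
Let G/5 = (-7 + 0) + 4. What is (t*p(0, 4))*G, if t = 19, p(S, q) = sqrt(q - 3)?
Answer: -285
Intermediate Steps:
p(S, q) = sqrt(-3 + q)
G = -15 (G = 5*((-7 + 0) + 4) = 5*(-7 + 4) = 5*(-3) = -15)
(t*p(0, 4))*G = (19*sqrt(-3 + 4))*(-15) = (19*sqrt(1))*(-15) = (19*1)*(-15) = 19*(-15) = -285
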